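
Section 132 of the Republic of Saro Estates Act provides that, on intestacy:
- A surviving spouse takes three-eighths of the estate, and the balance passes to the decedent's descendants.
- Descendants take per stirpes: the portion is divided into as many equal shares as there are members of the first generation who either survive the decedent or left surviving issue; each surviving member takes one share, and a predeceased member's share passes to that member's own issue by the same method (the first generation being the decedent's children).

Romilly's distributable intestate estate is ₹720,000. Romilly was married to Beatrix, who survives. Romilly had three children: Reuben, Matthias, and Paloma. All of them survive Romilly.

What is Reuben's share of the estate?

Beatrix takes three-eighths of ₹720,000 = ₹270,000. The remaining ₹450,000 passes to the descendants.
The descendants' portion (₹450,000) is divided into 3 shares of ₹150,000: Reuben, Matthias, and Paloma each take ₹150,000.

Reuben receives ₹150,000.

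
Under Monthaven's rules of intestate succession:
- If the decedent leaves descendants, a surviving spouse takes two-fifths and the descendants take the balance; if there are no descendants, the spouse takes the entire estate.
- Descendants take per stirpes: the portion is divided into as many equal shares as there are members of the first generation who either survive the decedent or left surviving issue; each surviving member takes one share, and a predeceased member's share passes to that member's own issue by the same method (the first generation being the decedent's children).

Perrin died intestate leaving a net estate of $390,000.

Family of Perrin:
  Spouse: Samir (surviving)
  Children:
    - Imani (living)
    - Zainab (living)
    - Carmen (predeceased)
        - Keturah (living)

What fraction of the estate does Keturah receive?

Samir takes two-fifths of $390,000 = $156,000. The remaining $234,000 passes to the descendants.
The descendants' portion ($234,000) is divided into 3 shares of $78,000: Imani and Zainab each take $78,000; Carmen's $78,000 share passes to Carmen's issue.
Carmen's share ($78,000) passes entirely to Keturah.

Keturah receives 1/5 of the estate.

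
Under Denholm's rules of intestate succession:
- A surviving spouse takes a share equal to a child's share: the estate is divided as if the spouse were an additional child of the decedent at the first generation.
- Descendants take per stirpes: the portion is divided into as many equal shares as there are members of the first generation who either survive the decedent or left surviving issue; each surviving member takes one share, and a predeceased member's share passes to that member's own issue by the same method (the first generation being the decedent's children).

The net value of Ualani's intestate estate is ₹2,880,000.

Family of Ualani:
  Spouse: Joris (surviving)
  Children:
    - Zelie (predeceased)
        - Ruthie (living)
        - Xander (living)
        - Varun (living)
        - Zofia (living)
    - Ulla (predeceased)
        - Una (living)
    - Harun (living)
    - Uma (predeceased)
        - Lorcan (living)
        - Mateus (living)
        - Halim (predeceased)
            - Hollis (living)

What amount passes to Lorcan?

The spouse counts as an additional share at the children's level, so there are 5 primary shares of ₹576,000. Joris takes one such share (₹576,000).
The children's combined portion (₹2,304,000) is divided into 4 shares of ₹576,000: Harun takes ₹576,000; Zelie's ₹576,000 share passes to Zelie's issue; Ulla's ₹576,000 share passes to Ulla's issue; Uma's ₹576,000 share passes to Uma's issue.
Zelie's share (₹576,000) is divided into 4 shares of ₹144,000: Ruthie, Xander, Varun, and Zofia each take ₹144,000.
Ulla's share (₹576,000) passes entirely to Una.
Uma's share (₹576,000) is divided into 3 shares of ₹192,000: Lorcan and Mateus each take ₹192,000; Halim's ₹192,000 share passes to Halim's issue.
Halim's share (₹192,000) passes entirely to Hollis.

Lorcan receives ₹192,000.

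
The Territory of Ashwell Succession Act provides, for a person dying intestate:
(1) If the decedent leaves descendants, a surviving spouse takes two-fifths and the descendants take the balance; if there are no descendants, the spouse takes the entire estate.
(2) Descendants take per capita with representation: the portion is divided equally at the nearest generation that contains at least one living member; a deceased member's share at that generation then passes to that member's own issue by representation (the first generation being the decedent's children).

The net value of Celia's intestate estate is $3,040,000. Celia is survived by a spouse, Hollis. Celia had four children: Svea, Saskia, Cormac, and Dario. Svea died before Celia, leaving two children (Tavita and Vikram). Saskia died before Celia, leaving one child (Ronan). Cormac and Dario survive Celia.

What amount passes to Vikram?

Hollis takes two-fifths of $3,040,000 = $1,216,000. The remaining $1,824,000 passes to the descendants.
The descendants' portion ($1,824,000) is divided into 4 shares of $456,000: Cormac and Dario each take $456,000; Svea's $456,000 share passes to Svea's issue; Saskia's $456,000 share passes to Saskia's issue.
Svea's share ($456,000) is divided into 2 shares of $228,000: Tavita and Vikram each take $228,000.
Saskia's share ($456,000) passes entirely to Ronan.

Vikram receives $228,000.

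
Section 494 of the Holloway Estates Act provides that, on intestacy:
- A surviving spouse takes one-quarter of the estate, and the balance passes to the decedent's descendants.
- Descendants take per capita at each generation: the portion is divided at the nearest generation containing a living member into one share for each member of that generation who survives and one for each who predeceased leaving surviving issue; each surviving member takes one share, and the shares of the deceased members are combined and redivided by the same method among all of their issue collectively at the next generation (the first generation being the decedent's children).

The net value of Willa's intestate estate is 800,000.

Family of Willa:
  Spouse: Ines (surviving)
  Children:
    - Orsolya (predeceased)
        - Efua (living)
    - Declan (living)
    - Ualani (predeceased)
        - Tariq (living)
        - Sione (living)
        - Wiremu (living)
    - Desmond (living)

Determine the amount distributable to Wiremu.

Ines takes one-quarter of 800,000 = 200,000. The remaining 600,000 passes to the descendants.
The descendants' portion (600,000) is divided at the children's generation into 4 shares of 150,000. Declan and Desmond each take 150,000. The 2 shares of the deceased (Orsolya and Ualani) are combined into a pool of 300,000.
That pool (300,000) is divided at the grandchildren's generation equally among Efua, Tariq, Sione, and Wiremu: 75,000 each.

Wiremu receives 75,000.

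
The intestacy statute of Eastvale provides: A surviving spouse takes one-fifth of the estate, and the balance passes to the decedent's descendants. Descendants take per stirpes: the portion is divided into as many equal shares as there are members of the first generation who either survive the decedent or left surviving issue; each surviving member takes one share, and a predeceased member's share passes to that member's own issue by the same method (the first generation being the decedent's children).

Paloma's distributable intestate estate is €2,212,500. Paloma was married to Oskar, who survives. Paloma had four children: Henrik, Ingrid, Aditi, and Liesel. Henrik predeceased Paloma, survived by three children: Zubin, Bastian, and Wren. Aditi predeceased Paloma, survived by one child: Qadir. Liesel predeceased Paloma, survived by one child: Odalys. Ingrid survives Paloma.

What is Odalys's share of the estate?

Odalys receives €442,500.

Oskar takes one-fifth of €2,212,500 = €442,500. The remaining €1,770,000 passes to the descendants.
The descendants' portion (€1,770,000) is divided into 4 shares of €442,500: Ingrid takes €442,500; Henrik's €442,500 share passes to Henrik's issue; Aditi's €442,500 share passes to Aditi's issue; Liesel's €442,500 share passes to Liesel's issue.
Henrik's share (€442,500) is divided into 3 shares of €147,500: Zubin, Bastian, and Wren each take €147,500.
Aditi's share (€442,500) passes entirely to Qadir.
Liesel's share (€442,500) passes entirely to Odalys.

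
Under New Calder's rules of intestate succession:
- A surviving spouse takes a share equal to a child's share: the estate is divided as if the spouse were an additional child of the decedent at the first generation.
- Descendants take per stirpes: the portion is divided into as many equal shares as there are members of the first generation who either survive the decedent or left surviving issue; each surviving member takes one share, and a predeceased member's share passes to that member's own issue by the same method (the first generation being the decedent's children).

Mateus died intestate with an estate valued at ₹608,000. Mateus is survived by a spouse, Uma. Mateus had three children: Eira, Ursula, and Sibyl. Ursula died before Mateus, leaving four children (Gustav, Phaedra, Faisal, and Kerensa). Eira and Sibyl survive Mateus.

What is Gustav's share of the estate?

Gustav receives ₹38,000.

The spouse counts as an additional share at the children's level, so there are 4 primary shares of ₹152,000. Uma takes one such share (₹152,000).
The children's combined portion (₹456,000) is divided into 3 shares of ₹152,000: Eira and Sibyl each take ₹152,000; Ursula's ₹152,000 share passes to Ursula's issue.
Ursula's share (₹152,000) is divided into 4 shares of ₹38,000: Gustav, Phaedra, Faisal, and Kerensa each take ₹38,000.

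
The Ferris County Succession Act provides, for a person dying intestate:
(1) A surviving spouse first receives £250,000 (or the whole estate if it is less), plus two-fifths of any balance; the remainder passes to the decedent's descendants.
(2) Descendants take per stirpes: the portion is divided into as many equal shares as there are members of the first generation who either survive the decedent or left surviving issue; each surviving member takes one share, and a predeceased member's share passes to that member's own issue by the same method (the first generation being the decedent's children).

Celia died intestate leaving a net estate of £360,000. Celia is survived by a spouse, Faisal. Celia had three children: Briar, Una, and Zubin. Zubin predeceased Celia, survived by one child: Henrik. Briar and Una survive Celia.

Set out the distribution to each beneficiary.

Faisal first takes £250,000, leaving a balance of £110,000. Faisal then takes two-fifths of the balance (£44,000), for a total of £294,000. The remaining £66,000 passes to the descendants.
The descendants' portion (£66,000) is divided into 3 shares of £22,000: Briar and Una each take £22,000; Zubin's £22,000 share passes to Zubin's issue.
Zubin's share (£22,000) passes entirely to Henrik.

Faisal: £294,000; Briar: £22,000; Una: £22,000; Henrik: £22,000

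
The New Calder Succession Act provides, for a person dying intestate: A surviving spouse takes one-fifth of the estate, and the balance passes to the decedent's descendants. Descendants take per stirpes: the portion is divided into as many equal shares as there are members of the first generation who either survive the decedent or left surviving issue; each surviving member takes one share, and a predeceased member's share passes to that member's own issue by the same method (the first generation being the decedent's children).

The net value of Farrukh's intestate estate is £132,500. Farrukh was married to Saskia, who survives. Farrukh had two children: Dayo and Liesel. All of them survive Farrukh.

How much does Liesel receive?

Liesel receives £53,000.

Saskia takes one-fifth of £132,500 = £26,500. The remaining £106,000 passes to the descendants.
The descendants' portion (£106,000) is divided into 2 shares of £53,000: Dayo and Liesel each take £53,000.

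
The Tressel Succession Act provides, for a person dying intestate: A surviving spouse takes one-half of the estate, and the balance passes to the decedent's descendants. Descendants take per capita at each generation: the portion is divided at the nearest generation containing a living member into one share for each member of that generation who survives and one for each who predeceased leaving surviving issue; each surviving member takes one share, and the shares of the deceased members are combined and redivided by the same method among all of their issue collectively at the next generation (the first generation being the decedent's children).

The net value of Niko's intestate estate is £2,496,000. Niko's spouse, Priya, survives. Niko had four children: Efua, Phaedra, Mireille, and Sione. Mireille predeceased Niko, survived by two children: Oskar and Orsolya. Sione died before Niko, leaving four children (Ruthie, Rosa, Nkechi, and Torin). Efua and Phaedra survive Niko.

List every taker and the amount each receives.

Priya: £1,248,000; Efua: £312,000; Phaedra: £312,000; Oskar: £104,000; Orsolya: £104,000; Ruthie: £104,000; Rosa: £104,000; Nkechi: £104,000; Torin: £104,000

Priya takes one-half of £2,496,000 = £1,248,000. The remaining £1,248,000 passes to the descendants.
The descendants' portion (£1,248,000) is divided at the children's generation into 4 shares of £312,000. Efua and Phaedra each take £312,000. The 2 shares of the deceased (Mireille and Sione) are combined into a pool of £624,000.
That pool (£624,000) is divided at the grandchildren's generation equally among Oskar, Orsolya, Ruthie, Rosa, Nkechi, and Torin: £104,000 each.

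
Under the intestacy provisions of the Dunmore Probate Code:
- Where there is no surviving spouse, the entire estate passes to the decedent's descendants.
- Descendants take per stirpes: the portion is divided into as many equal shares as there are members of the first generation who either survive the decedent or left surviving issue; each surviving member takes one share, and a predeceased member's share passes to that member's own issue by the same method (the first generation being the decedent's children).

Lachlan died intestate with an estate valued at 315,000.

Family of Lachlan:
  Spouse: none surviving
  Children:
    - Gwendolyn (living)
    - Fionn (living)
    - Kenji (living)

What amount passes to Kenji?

The entire 315,000 passes to the descendants.
That amount (315,000) is divided into 3 shares of 105,000: Gwendolyn, Fionn, and Kenji each take 105,000.

Kenji receives 105,000.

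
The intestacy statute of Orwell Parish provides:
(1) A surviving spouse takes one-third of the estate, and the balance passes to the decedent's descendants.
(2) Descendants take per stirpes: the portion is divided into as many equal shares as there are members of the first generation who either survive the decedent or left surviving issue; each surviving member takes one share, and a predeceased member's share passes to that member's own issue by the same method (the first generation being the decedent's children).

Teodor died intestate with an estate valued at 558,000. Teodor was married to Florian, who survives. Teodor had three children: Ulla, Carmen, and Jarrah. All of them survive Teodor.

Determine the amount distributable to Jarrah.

Florian takes one-third of 558,000 = 186,000. The remaining 372,000 passes to the descendants.
The descendants' portion (372,000) is divided into 3 shares of 124,000: Ulla, Carmen, and Jarrah each take 124,000.

Jarrah receives 124,000.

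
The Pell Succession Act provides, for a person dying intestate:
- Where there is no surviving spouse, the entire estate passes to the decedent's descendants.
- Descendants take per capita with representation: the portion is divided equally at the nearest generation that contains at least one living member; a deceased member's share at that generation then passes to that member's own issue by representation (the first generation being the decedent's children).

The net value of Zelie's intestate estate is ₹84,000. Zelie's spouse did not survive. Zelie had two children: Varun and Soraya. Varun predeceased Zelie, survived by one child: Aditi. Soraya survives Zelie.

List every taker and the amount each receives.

Aditi: ₹42,000; Soraya: ₹42,000

The entire ₹84,000 passes to the descendants.
That amount (₹84,000) is divided into 2 shares of ₹42,000: Soraya takes ₹42,000; Varun's ₹42,000 share passes to Varun's issue.
Varun's share (₹42,000) passes entirely to Aditi.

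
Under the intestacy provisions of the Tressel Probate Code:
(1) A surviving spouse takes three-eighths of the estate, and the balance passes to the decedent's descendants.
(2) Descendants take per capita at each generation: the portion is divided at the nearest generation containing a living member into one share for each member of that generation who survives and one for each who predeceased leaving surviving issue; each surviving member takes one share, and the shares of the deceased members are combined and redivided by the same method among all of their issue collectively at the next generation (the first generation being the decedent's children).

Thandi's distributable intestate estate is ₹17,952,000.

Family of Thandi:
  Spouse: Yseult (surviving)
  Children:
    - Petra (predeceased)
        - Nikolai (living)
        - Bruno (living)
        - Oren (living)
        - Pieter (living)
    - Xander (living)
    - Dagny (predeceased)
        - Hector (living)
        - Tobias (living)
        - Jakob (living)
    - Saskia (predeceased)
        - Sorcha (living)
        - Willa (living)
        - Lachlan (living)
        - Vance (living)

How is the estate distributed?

Yseult: ₹6,732,000; Nikolai: ₹765,000; Bruno: ₹765,000; Oren: ₹765,000; Pieter: ₹765,000; Xander: ₹2,805,000; Hector: ₹765,000; Tobias: ₹765,000; Jakob: ₹765,000; Sorcha: ₹765,000; Willa: ₹765,000; Lachlan: ₹765,000; Vance: ₹765,000

Yseult takes three-eighths of ₹17,952,000 = ₹6,732,000. The remaining ₹11,220,000 passes to the descendants.
The descendants' portion (₹11,220,000) is divided at the children's generation into 4 shares of ₹2,805,000. Xander takes ₹2,805,000. The 3 shares of the deceased (Petra, Dagny, and Saskia) are combined into a pool of ₹8,415,000.
That pool (₹8,415,000) is divided at the grandchildren's generation equally among Nikolai, Bruno, Oren, Pieter, Hector, Tobias, Jakob, Sorcha, Willa, Lachlan, and Vance: ₹765,000 each.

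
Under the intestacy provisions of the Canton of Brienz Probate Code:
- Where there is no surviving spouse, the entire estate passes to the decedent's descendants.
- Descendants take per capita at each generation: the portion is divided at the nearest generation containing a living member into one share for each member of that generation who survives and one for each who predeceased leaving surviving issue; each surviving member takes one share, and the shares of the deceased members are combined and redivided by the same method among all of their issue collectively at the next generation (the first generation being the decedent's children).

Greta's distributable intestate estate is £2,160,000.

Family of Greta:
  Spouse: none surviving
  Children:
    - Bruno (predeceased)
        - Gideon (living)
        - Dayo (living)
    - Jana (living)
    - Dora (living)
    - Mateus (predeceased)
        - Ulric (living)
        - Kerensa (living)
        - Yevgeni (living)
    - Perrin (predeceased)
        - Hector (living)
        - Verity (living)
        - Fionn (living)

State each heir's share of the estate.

The entire £2,160,000 passes to the descendants.
That amount (£2,160,000) is divided at the children's generation into 5 shares of £432,000. Jana and Dora each take £432,000. The 3 shares of the deceased (Bruno, Mateus, and Perrin) are combined into a pool of £1,296,000.
That pool (£1,296,000) is divided at the grandchildren's generation equally among Gideon, Dayo, Ulric, Kerensa, Yevgeni, Hector, Verity, and Fionn: £162,000 each.

Gideon: £162,000; Dayo: £162,000; Jana: £432,000; Dora: £432,000; Ulric: £162,000; Kerensa: £162,000; Yevgeni: £162,000; Hector: £162,000; Verity: £162,000; Fionn: £162,000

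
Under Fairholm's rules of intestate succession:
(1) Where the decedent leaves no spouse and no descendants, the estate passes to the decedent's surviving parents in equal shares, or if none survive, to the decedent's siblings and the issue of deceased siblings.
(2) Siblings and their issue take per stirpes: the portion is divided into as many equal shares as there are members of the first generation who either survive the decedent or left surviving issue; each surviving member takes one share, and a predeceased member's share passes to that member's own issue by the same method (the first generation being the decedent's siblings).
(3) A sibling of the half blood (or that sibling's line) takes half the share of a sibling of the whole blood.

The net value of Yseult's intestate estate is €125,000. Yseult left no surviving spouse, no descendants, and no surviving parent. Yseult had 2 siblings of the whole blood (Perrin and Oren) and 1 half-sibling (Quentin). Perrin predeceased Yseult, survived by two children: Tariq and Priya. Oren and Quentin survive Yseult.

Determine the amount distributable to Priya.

The entire €125,000 passes to the siblings and their issue.
Counting each half-blood sibling's line as half a unit, there are 5/2 units in €125,000, so one unit is €50,000. Whole-blood lines (Perrin and Oren) take €50,000 each; half-blood lines (Quentin) take €25,000 each.
Perrin's share (€50,000) is divided into 2 shares of €25,000: Tariq and Priya each take €25,000.

Priya receives €25,000.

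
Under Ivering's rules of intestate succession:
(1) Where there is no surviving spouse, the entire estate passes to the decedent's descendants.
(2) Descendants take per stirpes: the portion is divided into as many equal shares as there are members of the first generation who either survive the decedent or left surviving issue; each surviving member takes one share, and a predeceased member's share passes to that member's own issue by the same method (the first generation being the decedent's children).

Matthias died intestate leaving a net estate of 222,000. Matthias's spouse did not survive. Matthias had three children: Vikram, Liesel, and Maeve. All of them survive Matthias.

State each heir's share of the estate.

The entire 222,000 passes to the descendants.
That amount (222,000) is divided into 3 shares of 74,000: Vikram, Liesel, and Maeve each take 74,000.

Vikram: 74,000; Liesel: 74,000; Maeve: 74,000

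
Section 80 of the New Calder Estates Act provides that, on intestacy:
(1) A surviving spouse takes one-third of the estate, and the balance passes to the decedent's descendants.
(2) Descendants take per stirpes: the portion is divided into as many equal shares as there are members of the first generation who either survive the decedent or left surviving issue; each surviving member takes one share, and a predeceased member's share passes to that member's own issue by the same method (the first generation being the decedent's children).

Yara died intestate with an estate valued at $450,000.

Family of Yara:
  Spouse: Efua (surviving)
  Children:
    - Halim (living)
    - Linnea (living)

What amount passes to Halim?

Efua takes one-third of $450,000 = $150,000. The remaining $300,000 passes to the descendants.
The descendants' portion ($300,000) is divided into 2 shares of $150,000: Halim and Linnea each take $150,000.

Halim receives $150,000.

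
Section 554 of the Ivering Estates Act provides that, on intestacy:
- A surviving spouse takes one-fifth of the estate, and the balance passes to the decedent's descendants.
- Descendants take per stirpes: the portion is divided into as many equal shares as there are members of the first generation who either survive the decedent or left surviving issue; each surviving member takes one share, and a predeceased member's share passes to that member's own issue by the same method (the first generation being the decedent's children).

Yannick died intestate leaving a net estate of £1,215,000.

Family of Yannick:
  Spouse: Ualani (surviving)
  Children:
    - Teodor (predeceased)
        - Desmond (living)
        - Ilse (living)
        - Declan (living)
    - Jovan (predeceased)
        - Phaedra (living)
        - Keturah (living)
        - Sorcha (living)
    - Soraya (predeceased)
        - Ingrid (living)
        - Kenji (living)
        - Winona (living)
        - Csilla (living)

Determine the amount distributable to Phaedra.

Ualani takes one-fifth of £1,215,000 = £243,000. The remaining £972,000 passes to the descendants.
The descendants' portion (£972,000) is divided into 3 shares of £324,000: Teodor's £324,000 share passes to Teodor's issue; Jovan's £324,000 share passes to Jovan's issue; Soraya's £324,000 share passes to Soraya's issue.
Teodor's share (£324,000) is divided into 3 shares of £108,000: Desmond, Ilse, and Declan each take £108,000.
Jovan's share (£324,000) is divided into 3 shares of £108,000: Phaedra, Keturah, and Sorcha each take £108,000.
Soraya's share (£324,000) is divided into 4 shares of £81,000: Ingrid, Kenji, Winona, and Csilla each take £81,000.

Phaedra receives £108,000.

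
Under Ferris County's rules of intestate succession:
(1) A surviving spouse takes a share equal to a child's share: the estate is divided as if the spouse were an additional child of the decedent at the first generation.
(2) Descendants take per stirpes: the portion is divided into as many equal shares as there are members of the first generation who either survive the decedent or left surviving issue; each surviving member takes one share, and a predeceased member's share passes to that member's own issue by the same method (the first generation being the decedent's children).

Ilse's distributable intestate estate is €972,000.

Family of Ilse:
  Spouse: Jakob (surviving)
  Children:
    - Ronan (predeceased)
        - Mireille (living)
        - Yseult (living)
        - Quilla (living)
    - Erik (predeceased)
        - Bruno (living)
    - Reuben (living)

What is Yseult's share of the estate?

Yseult receives €81,000.

The spouse counts as an additional share at the children's level, so there are 4 primary shares of €243,000. Jakob takes one such share (€243,000).
The children's combined portion (€729,000) is divided into 3 shares of €243,000: Reuben takes €243,000; Ronan's €243,000 share passes to Ronan's issue; Erik's €243,000 share passes to Erik's issue.
Ronan's share (€243,000) is divided into 3 shares of €81,000: Mireille, Yseult, and Quilla each take €81,000.
Erik's share (€243,000) passes entirely to Bruno.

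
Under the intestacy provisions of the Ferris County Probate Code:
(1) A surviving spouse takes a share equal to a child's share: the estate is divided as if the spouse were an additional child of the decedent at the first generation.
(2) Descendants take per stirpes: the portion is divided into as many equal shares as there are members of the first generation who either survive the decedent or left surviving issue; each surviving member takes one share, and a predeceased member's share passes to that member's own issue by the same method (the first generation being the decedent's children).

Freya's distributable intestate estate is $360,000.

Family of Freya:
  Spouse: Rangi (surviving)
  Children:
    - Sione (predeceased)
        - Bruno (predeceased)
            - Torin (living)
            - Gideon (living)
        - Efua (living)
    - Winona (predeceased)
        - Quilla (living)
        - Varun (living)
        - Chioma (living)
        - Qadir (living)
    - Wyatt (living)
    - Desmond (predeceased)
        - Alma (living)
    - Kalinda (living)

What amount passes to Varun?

Varun receives $15,000.

The spouse counts as an additional share at the children's level, so there are 6 primary shares of $60,000. Rangi takes one such share ($60,000).
The children's combined portion ($300,000) is divided into 5 shares of $60,000: Wyatt and Kalinda each take $60,000; Sione's $60,000 share passes to Sione's issue; Winona's $60,000 share passes to Winona's issue; Desmond's $60,000 share passes to Desmond's issue.
Sione's share ($60,000) is divided into 2 shares of $30,000: Efua takes $30,000; Bruno's $30,000 share passes to Bruno's issue.
Bruno's share ($30,000) is divided into 2 shares of $15,000: Torin and Gideon each take $15,000.
Winona's share ($60,000) is divided into 4 shares of $15,000: Quilla, Varun, Chioma, and Qadir each take $15,000.
Desmond's share ($60,000) passes entirely to Alma.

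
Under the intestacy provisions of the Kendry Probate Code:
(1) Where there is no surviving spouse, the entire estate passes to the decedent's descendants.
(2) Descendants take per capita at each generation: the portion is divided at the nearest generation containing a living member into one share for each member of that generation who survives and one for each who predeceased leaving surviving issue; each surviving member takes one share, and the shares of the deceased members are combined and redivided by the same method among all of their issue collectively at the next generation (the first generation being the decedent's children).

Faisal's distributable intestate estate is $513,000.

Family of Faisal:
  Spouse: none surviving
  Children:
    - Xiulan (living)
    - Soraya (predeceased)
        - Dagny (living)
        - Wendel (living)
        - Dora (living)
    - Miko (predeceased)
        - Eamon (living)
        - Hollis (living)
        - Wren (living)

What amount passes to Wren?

The entire $513,000 passes to the descendants.
That amount ($513,000) is divided at the children's generation into 3 shares of $171,000. Xiulan takes $171,000. The 2 shares of the deceased (Soraya and Miko) are combined into a pool of $342,000.
That pool ($342,000) is divided at the grandchildren's generation equally among Dagny, Wendel, Dora, Eamon, Hollis, and Wren: $57,000 each.

Wren receives $57,000.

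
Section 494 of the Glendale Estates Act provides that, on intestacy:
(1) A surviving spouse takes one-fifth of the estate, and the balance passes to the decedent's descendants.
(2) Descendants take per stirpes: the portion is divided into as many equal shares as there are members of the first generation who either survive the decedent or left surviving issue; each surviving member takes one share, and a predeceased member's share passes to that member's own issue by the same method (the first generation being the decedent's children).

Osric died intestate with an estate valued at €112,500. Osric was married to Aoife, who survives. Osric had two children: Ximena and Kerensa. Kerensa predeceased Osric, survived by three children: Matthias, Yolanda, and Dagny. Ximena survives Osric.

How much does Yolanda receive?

Yolanda receives €15,000.

Aoife takes one-fifth of €112,500 = €22,500. The remaining €90,000 passes to the descendants.
The descendants' portion (€90,000) is divided into 2 shares of €45,000: Ximena takes €45,000; Kerensa's €45,000 share passes to Kerensa's issue.
Kerensa's share (€45,000) is divided into 3 shares of €15,000: Matthias, Yolanda, and Dagny each take €15,000.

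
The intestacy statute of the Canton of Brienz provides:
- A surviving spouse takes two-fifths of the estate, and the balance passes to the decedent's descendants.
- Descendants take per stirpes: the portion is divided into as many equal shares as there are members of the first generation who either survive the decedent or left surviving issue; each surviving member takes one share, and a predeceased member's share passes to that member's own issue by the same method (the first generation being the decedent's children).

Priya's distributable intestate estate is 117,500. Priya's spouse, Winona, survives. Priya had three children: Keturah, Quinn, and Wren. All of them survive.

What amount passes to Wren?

Wren receives 23,500.

Winona takes two-fifths of 117,500 = 47,000. The remaining 70,500 passes to the descendants.
The descendants' portion (70,500) is divided into 3 shares of 23,500: Keturah, Quinn, and Wren each take 23,500.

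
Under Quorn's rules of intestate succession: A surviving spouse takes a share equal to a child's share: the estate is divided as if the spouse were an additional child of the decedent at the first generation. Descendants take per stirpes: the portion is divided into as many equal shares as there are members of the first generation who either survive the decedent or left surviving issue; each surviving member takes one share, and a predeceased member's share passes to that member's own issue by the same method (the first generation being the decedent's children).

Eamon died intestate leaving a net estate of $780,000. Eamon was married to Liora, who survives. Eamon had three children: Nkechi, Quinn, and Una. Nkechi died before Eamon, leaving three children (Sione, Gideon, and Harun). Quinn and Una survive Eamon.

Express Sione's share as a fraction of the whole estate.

Sione receives 1/12 of the estate.

The spouse counts as an additional share at the children's level, so there are 4 primary shares of $195,000. Liora takes one such share ($195,000).
The children's combined portion ($585,000) is divided into 3 shares of $195,000: Quinn and Una each take $195,000; Nkechi's $195,000 share passes to Nkechi's issue.
Nkechi's share ($195,000) is divided into 3 shares of $65,000: Sione, Gideon, and Harun each take $65,000.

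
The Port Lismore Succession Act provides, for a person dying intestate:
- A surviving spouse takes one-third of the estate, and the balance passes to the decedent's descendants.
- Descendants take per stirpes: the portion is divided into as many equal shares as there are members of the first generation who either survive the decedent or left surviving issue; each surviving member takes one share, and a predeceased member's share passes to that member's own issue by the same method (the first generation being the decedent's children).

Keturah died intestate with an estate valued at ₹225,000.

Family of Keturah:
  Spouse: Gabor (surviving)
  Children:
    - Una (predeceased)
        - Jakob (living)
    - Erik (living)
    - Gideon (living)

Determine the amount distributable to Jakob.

Jakob receives ₹50,000.

Gabor takes one-third of ₹225,000 = ₹75,000. The remaining ₹150,000 passes to the descendants.
The descendants' portion (₹150,000) is divided into 3 shares of ₹50,000: Erik and Gideon each take ₹50,000; Una's ₹50,000 share passes to Una's issue.
Una's share (₹50,000) passes entirely to Jakob.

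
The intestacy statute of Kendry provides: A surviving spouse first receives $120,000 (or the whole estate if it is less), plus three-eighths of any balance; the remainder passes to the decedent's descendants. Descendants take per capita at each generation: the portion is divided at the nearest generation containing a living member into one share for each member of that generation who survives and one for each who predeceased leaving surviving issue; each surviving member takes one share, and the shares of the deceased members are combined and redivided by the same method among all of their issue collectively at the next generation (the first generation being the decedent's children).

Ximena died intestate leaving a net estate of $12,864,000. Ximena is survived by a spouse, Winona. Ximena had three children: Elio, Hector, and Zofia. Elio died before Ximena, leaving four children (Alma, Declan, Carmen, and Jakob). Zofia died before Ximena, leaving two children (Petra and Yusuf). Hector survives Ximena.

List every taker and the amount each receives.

Winona: $4,899,000; Alma: $885,000; Declan: $885,000; Carmen: $885,000; Jakob: $885,000; Hector: $2,655,000; Petra: $885,000; Yusuf: $885,000

Winona first takes $120,000, leaving a balance of $12,744,000. Winona then takes three-eighths of the balance ($4,779,000), for a total of $4,899,000. The remaining $7,965,000 passes to the descendants.
The descendants' portion ($7,965,000) is divided at the children's generation into 3 shares of $2,655,000. Hector takes $2,655,000. The 2 shares of the deceased (Elio and Zofia) are combined into a pool of $5,310,000.
That pool ($5,310,000) is divided at the grandchildren's generation equally among Alma, Declan, Carmen, Jakob, Petra, and Yusuf: $885,000 each.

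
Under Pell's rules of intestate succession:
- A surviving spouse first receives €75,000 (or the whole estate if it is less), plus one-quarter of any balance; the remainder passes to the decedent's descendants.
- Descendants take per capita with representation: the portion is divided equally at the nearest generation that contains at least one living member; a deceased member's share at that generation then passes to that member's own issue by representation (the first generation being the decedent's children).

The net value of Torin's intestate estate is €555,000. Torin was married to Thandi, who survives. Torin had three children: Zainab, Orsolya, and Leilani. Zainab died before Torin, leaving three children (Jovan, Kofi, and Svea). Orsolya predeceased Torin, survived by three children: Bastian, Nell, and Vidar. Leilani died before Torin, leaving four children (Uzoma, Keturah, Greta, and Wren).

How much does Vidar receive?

Vidar receives €36,000.

Thandi first takes €75,000, leaving a balance of €480,000. Thandi then takes one-quarter of the balance (€120,000), for a total of €195,000. The remaining €360,000 passes to the descendants.
No child survives, so the initial division is made at the grandchildren's generation.
The descendants' portion (€360,000) is divided into 10 shares of €36,000: Jovan, Kofi, Svea, Bastian, Nell, Vidar, Uzoma, Keturah, Greta, and Wren each take €36,000.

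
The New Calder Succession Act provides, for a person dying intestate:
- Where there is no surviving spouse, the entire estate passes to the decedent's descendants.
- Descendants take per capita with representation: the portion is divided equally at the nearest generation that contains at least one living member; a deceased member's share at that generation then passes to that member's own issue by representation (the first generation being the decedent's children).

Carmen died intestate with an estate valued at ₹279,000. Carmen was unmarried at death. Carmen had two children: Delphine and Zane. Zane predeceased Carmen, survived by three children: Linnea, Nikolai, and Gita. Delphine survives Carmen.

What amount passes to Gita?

Gita receives ₹46,500.

The entire ₹279,000 passes to the descendants.
That amount (₹279,000) is divided into 2 shares of ₹139,500: Delphine takes ₹139,500; Zane's ₹139,500 share passes to Zane's issue.
Zane's share (₹139,500) is divided into 3 shares of ₹46,500: Linnea, Nikolai, and Gita each take ₹46,500.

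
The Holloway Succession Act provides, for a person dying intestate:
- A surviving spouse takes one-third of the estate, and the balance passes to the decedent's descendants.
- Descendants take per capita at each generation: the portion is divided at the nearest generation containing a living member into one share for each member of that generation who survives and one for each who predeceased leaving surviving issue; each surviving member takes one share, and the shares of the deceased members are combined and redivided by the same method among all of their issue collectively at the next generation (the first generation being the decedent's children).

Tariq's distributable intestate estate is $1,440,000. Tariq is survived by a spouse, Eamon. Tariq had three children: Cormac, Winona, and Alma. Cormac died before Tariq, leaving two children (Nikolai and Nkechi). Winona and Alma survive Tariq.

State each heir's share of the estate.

Eamon takes one-third of $1,440,000 = $480,000. The remaining $960,000 passes to the descendants.
The descendants' portion ($960,000) is divided at the children's generation into 3 shares of $320,000. Winona and Alma each take $320,000. The remaining share for the deceased Cormac ($320,000) is carried to the next generation.
That pool ($320,000) is divided at the grandchildren's generation equally among Nikolai and Nkechi: $160,000 each.

Eamon: $480,000; Nikolai: $160,000; Nkechi: $160,000; Winona: $320,000; Alma: $320,000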